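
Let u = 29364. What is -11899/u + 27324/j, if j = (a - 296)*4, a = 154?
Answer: -101137571/2084844 ≈ -48.511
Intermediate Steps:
j = -568 (j = (154 - 296)*4 = -142*4 = -568)
-11899/u + 27324/j = -11899/29364 + 27324/(-568) = -11899*1/29364 + 27324*(-1/568) = -11899/29364 - 6831/142 = -101137571/2084844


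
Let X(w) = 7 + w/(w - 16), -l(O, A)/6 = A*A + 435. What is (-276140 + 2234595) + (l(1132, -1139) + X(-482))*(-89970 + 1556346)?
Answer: -947691997308395/83 ≈ -1.1418e+13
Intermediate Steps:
l(O, A) = -2610 - 6*A² (l(O, A) = -6*(A*A + 435) = -6*(A² + 435) = -6*(435 + A²) = -2610 - 6*A²)
X(w) = 7 + w/(-16 + w)
(-276140 + 2234595) + (l(1132, -1139) + X(-482))*(-89970 + 1556346) = (-276140 + 2234595) + ((-2610 - 6*(-1139)²) + 8*(-14 - 482)/(-16 - 482))*(-89970 + 1556346) = 1958455 + ((-2610 - 6*1297321) + 8*(-496)/(-498))*1466376 = 1958455 + ((-2610 - 7783926) + 8*(-1/498)*(-496))*1466376 = 1958455 + (-7786536 + 1984/249)*1466376 = 1958455 - 1938845480/249*1466376 = 1958455 - 947692159860160/83 = -947691997308395/83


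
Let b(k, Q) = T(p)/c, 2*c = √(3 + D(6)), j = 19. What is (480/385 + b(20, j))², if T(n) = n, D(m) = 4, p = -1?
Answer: 12604/5929 - 384*√7/539 ≈ 0.24091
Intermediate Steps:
c = √7/2 (c = √(3 + 4)/2 = √7/2 ≈ 1.3229)
b(k, Q) = -2*√7/7 (b(k, Q) = -1/(√7/2) = -2*√7/7)
(480/385 + b(20, j))² = (480/385 - 2*√7/7)² = (480*(1/385) - 2*√7/7)² = (96/77 - 2*√7/7)²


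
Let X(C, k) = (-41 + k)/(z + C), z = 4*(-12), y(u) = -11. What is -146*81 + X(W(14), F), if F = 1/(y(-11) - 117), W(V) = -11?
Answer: -89304703/7552 ≈ -11825.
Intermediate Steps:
z = -48
F = -1/128 (F = 1/(-11 - 117) = 1/(-128) = -1/128 ≈ -0.0078125)
X(C, k) = (-41 + k)/(-48 + C)
-146*81 + X(W(14), F) = -146*81 + (-41 - 1/128)/(-48 - 11) = -11826 - 5249/128/(-59) = -11826 - 1/59*(-5249/128) = -11826 + 5249/7552 = -89304703/7552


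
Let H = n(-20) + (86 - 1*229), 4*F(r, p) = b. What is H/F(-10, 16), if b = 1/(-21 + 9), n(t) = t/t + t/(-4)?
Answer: 6576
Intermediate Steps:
n(t) = 1 - t/4 (n(t) = 1 + t*(-¼) = 1 - t/4)
b = -1/12 (b = 1/(-12) = -1/12 ≈ -0.083333)
F(r, p) = -1/48 (F(r, p) = (¼)*(-1/12) = -1/48)
H = -137 (H = (1 - ¼*(-20)) + (86 - 1*229) = (1 + 5) + (86 - 229) = 6 - 143 = -137)
H/F(-10, 16) = -137/(-1/48) = -137*(-48) = 6576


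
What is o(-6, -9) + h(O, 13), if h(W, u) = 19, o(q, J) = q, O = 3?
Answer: 13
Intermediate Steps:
o(-6, -9) + h(O, 13) = -6 + 19 = 13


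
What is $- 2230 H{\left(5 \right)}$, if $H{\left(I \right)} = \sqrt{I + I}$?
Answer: $- 2230 \sqrt{10} \approx -7051.9$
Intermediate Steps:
$H{\left(I \right)} = \sqrt{2} \sqrt{I}$ ($H{\left(I \right)} = \sqrt{2 I} = \sqrt{2} \sqrt{I}$)
$- 2230 H{\left(5 \right)} = - 2230 \sqrt{2} \sqrt{5} = - 2230 \sqrt{10}$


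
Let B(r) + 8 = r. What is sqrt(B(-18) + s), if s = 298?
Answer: 4*sqrt(17) ≈ 16.492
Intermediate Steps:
B(r) = -8 + r
sqrt(B(-18) + s) = sqrt((-8 - 18) + 298) = sqrt(-26 + 298) = sqrt(272) = 4*sqrt(17)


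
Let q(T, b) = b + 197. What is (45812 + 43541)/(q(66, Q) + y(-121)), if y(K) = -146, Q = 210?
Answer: 89353/261 ≈ 342.35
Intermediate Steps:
q(T, b) = 197 + b
(45812 + 43541)/(q(66, Q) + y(-121)) = (45812 + 43541)/((197 + 210) - 146) = 89353/(407 - 146) = 89353/261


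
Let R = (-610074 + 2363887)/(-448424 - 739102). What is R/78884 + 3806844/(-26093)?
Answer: -356613013527377105/2444308768075512 ≈ -145.90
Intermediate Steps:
R = -1753813/1187526 (R = 1753813/(-1187526) = 1753813*(-1/1187526) = -1753813/1187526 ≈ -1.4769)
R/78884 + 3806844/(-26093) = -1753813/1187526/78884 + 3806844/(-26093) = -1753813/1187526*1/78884 + 3806844*(-1/26093) = -1753813/93676800984 - 3806844/26093 = -356613013527377105/2444308768075512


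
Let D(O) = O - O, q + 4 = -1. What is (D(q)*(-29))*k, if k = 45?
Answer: 0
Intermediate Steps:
q = -5 (q = -4 - 1 = -5)
D(O) = 0
(D(q)*(-29))*k = (0*(-29))*45 = 0*45 = 0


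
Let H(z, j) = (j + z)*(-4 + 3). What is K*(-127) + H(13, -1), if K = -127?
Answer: 16117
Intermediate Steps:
H(z, j) = -j - z (H(z, j) = (j + z)*(-1) = -j - z)
K*(-127) + H(13, -1) = -127*(-127) + (-1*(-1) - 1*13) = 16129 + (1 - 13) = 16129 - 12 = 16117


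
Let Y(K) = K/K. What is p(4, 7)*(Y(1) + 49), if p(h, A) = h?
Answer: 200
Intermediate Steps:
Y(K) = 1
p(4, 7)*(Y(1) + 49) = 4*(1 + 49) = 4*50 = 200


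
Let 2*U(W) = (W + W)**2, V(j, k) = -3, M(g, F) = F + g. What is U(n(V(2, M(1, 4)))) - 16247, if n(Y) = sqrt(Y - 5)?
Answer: -16263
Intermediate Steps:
n(Y) = sqrt(-5 + Y)
U(W) = 2*W**2 (U(W) = (W + W)**2/2 = (2*W)**2/2 = (4*W**2)/2 = 2*W**2)
U(n(V(2, M(1, 4)))) - 16247 = 2*(sqrt(-5 - 3))**2 - 16247 = 2*(sqrt(-8))**2 - 16247 = 2*(2*I*sqrt(2))**2 - 16247 = 2*(-8) - 16247 = -16 - 16247 = -16263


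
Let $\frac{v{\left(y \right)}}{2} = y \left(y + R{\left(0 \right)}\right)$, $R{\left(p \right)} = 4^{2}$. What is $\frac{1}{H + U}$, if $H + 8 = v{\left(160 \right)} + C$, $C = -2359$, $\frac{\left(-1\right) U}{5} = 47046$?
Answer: $- \frac{1}{181277} \approx -5.5164 \cdot 10^{-6}$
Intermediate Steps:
$R{\left(p \right)} = 16$
$U = -235230$ ($U = \left(-5\right) 47046 = -235230$)
$v{\left(y \right)} = 2 y \left(16 + y\right)$ ($v{\left(y \right)} = 2 y \left(y + 16\right) = 2 y \left(16 + y\right)$)
$H = 53953$ ($H = -8 - \left(2359 - 320 \left(16 + 160\right)\right) = -8 - \left(2359 - 56320\right) = -8 + \left(56320 - 2359\right) = -8 + 53961 = 53953$)
$\frac{1}{H + U} = \frac{1}{53953 - 235230} = \frac{1}{-181277} = - \frac{1}{181277}$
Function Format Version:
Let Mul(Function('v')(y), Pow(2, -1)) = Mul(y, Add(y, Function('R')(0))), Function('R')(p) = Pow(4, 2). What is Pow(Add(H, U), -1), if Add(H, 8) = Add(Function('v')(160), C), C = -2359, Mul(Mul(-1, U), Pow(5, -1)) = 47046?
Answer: Rational(-1, 181277) ≈ -5.5164e-6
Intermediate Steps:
Function('R')(p) = 16
U = -235230 (U = Mul(-5, 47046) = -235230)
Function('v')(y) = Mul(2, y, Add(16, y)) (Function('v')(y) = Mul(2, Mul(y, Add(y, 16))) = Mul(2, Mul(y, Add(16, y))) = Mul(2, y, Add(16, y)))
H = 53953 (H = Add(-8, Add(Mul(2, 160, Add(16, 160)), -2359)) = Add(-8, Add(Mul(2, 160, 176), -2359)) = Add(-8, Add(56320, -2359)) = Add(-8, 53961) = 53953)
Pow(Add(H, U), -1) = Pow(Add(53953, -235230), -1) = Pow(-181277, -1) = Rational(-1, 181277)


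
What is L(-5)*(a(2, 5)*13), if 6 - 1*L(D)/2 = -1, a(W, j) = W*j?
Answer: 1820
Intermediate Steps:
L(D) = 14 (L(D) = 12 - 2*(-1) = 12 + 2 = 14)
L(-5)*(a(2, 5)*13) = 14*((2*5)*13) = 14*(10*13) = 14*130 = 1820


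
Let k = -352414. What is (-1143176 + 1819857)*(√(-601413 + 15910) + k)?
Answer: -238471857934 + 676681*I*√585503 ≈ -2.3847e+11 + 5.1778e+8*I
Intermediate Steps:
(-1143176 + 1819857)*(√(-601413 + 15910) + k) = (-1143176 + 1819857)*(√(-601413 + 15910) - 352414) = 676681*(√(-585503) - 352414) = 676681*(I*√585503 - 352414) = 676681*(-352414 + I*√585503) = -238471857934 + 676681*I*√585503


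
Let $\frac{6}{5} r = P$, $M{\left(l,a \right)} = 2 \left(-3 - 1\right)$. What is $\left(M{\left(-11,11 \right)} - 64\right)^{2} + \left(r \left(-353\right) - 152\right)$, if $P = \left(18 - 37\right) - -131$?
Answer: $- \frac{83744}{3} \approx -27915.0$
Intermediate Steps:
$M{\left(l,a \right)} = -8$ ($M{\left(l,a \right)} = 2 \left(-4\right) = -8$)
$P = 112$ ($P = \left(18 - 37\right) + 131 = -19 + 131 = 112$)
$r = \frac{280}{3}$ ($r = \frac{5}{6} \cdot 112 = \frac{280}{3} \approx 93.333$)
$\left(M{\left(-11,11 \right)} - 64\right)^{2} + \left(r \left(-353\right) - 152\right) = \left(-8 - 64\right)^{2} + \left(\frac{280}{3} \left(-353\right) - 152\right) = \left(-8 + \left(-108 + 44\right)\right)^{2} - \frac{99296}{3} = \left(-8 - 64\right)^{2} - \frac{99296}{3} = \left(-72\right)^{2} - \frac{99296}{3} = 5184 - \frac{99296}{3} = - \frac{83744}{3}$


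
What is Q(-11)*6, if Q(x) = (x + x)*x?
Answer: 1452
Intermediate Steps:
Q(x) = 2*x² (Q(x) = (2*x)*x = 2*x²)
Q(-11)*6 = (2*(-11)²)*6 = (2*121)*6 = 242*6 = 1452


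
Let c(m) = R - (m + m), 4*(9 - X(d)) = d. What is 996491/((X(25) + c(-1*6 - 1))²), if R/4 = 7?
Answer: 15943856/32041 ≈ 497.61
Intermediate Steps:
R = 28 (R = 4*7 = 28)
X(d) = 9 - d/4
c(m) = 28 - 2*m (c(m) = 28 - (m + m) = 28 - 2*m)
996491/((X(25) + c(-1*6 - 1))²) = 996491/(((9 - ¼*25) + (28 - 2*(-1*6 - 1)))²) = 996491/(((9 - 25/4) + (28 - 2*(-6 - 1)))²) = 996491/((11/4 + (28 - 2*(-7)))²) = 996491/((11/4 + (28 + 14))²) = 996491/((11/4 + 42)²) = 996491/((179/4)²) = 996491/(32041/16) = 996491*(16/32041) = 15943856/32041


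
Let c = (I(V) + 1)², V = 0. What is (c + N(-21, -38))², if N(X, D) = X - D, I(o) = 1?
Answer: 441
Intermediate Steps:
c = 4 (c = (1 + 1)² = 2² = 4)
(c + N(-21, -38))² = (4 + (-21 - 1*(-38)))² = (4 + (-21 + 38))² = (4 + 17)² = 21² = 441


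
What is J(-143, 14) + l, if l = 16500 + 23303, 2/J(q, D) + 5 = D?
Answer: 358229/9 ≈ 39803.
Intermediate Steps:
J(q, D) = 2/(-5 + D)
l = 39803
J(-143, 14) + l = 2/(-5 + 14) + 39803 = 2/9 + 39803 = 358229/9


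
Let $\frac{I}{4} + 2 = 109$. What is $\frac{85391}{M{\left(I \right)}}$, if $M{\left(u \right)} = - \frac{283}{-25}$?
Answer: $\frac{2134775}{283} \approx 7543.4$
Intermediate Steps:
$I = 428$ ($I = -8 + 4 \cdot 109 = -8 + 436 = 428$)
$M{\left(u \right)} = \frac{283}{25}$ ($M{\left(u \right)} = \left(-283\right) \left(- \frac{1}{25}\right) = \frac{283}{25}$)
$\frac{85391}{M{\left(I \right)}} = \frac{85391}{\frac{283}{25}} = 85391 \cdot \frac{25}{283} = \frac{2134775}{283}$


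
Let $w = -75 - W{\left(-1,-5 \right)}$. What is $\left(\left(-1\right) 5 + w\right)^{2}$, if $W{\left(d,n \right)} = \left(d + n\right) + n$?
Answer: $4761$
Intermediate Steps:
$W{\left(d,n \right)} = d + 2 n$
$w = -64$ ($w = -75 - \left(-1 + 2 \left(-5\right)\right) = -75 - \left(-1 - 10\right) = -75 - -11 = -75 + 11 = -64$)
$\left(\left(-1\right) 5 + w\right)^{2} = \left(\left(-1\right) 5 - 64\right)^{2} = \left(-5 - 64\right)^{2} = \left(-69\right)^{2} = 4761$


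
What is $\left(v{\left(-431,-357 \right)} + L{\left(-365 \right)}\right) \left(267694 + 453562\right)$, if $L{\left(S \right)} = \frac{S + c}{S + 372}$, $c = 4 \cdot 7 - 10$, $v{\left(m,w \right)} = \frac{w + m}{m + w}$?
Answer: $- \frac{245227040}{7} \approx -3.5032 \cdot 10^{7}$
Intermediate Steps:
$v{\left(m,w \right)} = 1$ ($v{\left(m,w \right)} = \frac{m + w}{m + w} = 1$)
$c = 18$ ($c = 28 - 10 = 18$)
$L{\left(S \right)} = \frac{18 + S}{372 + S}$ ($L{\left(S \right)} = \frac{S + 18}{S + 372} = \frac{18 + S}{372 + S}$)
$\left(v{\left(-431,-357 \right)} + L{\left(-365 \right)}\right) \left(267694 + 453562\right) = \left(1 + \frac{18 - 365}{372 - 365}\right) \left(267694 + 453562\right) = \left(1 + \frac{1}{7} \left(-347\right)\right) 721256 = \left(1 - \frac{347}{7}\right) 721256 = \left(- \frac{340}{7}\right) 721256 = - \frac{245227040}{7}$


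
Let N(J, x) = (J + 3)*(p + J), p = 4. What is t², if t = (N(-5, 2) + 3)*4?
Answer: 400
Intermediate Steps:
N(J, x) = (3 + J)*(4 + J) (N(J, x) = (J + 3)*(4 + J) = (3 + J)*(4 + J))
t = 20 (t = ((12 + (-5)² + 7*(-5)) + 3)*4 = ((12 + 25 - 35) + 3)*4 = (2 + 3)*4 = 5*4 = 20)
t² = 20² = 400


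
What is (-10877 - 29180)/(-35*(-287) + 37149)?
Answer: -40057/47194 ≈ -0.84877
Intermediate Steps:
(-10877 - 29180)/(-35*(-287) + 37149) = -40057/(10045 + 37149) = -40057/47194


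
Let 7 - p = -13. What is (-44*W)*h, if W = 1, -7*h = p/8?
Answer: 110/7 ≈ 15.714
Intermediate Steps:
p = 20 (p = 7 - 1*(-13) = 7 + 13 = 20)
h = -5/14 (h = -20/(7*8) = -⅐*5/2 = -5/14 ≈ -0.35714)
(-44*W)*h = -44*1*(-5/14) = -44*(-5/14) = 110/7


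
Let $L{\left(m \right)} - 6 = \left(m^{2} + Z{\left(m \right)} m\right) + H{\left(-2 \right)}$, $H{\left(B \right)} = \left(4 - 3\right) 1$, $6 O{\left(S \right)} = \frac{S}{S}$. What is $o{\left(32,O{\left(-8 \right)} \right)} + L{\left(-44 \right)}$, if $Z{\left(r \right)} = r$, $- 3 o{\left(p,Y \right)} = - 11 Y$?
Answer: $\frac{69833}{18} \approx 3879.6$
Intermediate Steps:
$O{\left(S \right)} = \frac{1}{6}$ ($O{\left(S \right)} = \frac{S \frac{1}{S}}{6} = \frac{1}{6} \cdot 1 = \frac{1}{6}$)
$o{\left(p,Y \right)} = \frac{11 Y}{3}$ ($o{\left(p,Y \right)} = - \frac{\left(-11\right) Y}{3} = \frac{11 Y}{3}$)
$H{\left(B \right)} = 1$ ($H{\left(B \right)} = 1 \cdot 1 = 1$)
$L{\left(m \right)} = 7 + 2 m^{2}$ ($L{\left(m \right)} = 6 + \left(\left(m^{2} + m m\right) + 1\right) = 6 + \left(\left(m^{2} + m^{2}\right) + 1\right) = 6 + \left(2 m^{2} + 1\right) = 6 + \left(1 + 2 m^{2}\right) = 7 + 2 m^{2}$)
$o{\left(32,O{\left(-8 \right)} \right)} + L{\left(-44 \right)} = \frac{11}{3} \cdot \frac{1}{6} + \left(7 + 2 \left(-44\right)^{2}\right) = \frac{11}{18} + \left(7 + 2 \cdot 1936\right) = \frac{11}{18} + \left(7 + 3872\right) = \frac{11}{18} + 3879 = \frac{69833}{18}$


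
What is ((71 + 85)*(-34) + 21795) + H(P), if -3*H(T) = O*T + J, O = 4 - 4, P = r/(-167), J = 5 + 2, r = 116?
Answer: 49466/3 ≈ 16489.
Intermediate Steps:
J = 7
P = -116/167 (P = 116/(-167) = 116*(-1/167) = -116/167 ≈ -0.69461)
O = 0
H(T) = -7/3 (H(T) = -(0*T + 7)/3 = -(0 + 7)/3 = -1/3*7 = -7/3)
((71 + 85)*(-34) + 21795) + H(P) = ((71 + 85)*(-34) + 21795) - 7/3 = (156*(-34) + 21795) - 7/3 = (-5304 + 21795) - 7/3 = 16491 - 7/3 = 49466/3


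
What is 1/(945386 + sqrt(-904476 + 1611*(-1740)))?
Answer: 472693/446879198306 - I*sqrt(231726)/223439599153 ≈ 1.0578e-6 - 2.1544e-9*I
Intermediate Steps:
1/(945386 + sqrt(-904476 + 1611*(-1740))) = 1/(945386 + sqrt(-904476 - 2803140)) = 1/(945386 + sqrt(-3707616)) = 1/(945386 + 4*I*sqrt(231726))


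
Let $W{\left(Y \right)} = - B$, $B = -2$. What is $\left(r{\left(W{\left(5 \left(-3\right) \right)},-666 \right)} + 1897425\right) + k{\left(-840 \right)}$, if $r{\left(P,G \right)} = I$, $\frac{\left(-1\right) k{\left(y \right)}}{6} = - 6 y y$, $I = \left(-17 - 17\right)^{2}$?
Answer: $27300181$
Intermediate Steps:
$W{\left(Y \right)} = 2$ ($W{\left(Y \right)} = \left(-1\right) \left(-2\right) = 2$)
$I = 1156$ ($I = \left(-34\right)^{2} = 1156$)
$k{\left(y \right)} = 36 y^{2}$ ($k{\left(y \right)} = - 6 - 6 y y = - 6 \left(- 6 y^{2}\right) = 36 y^{2}$)
$r{\left(P,G \right)} = 1156$
$\left(r{\left(W{\left(5 \left(-3\right) \right)},-666 \right)} + 1897425\right) + k{\left(-840 \right)} = \left(1156 + 1897425\right) + 36 \left(-840\right)^{2} = 1898581 + 36 \cdot 705600 = 1898581 + 25401600 = 27300181$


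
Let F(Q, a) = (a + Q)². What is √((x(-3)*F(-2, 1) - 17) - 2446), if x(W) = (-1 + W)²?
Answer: I*√2447 ≈ 49.467*I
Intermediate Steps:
F(Q, a) = (Q + a)²
√((x(-3)*F(-2, 1) - 17) - 2446) = √(((-1 - 3)²*(-2 + 1)² - 17) - 2446) = √(((-4)²*(-1)² - 17) - 2446) = √((16*1 - 17) - 2446) = √((16 - 17) - 2446) = √(-1 - 2446) = √(-2447) = I*√2447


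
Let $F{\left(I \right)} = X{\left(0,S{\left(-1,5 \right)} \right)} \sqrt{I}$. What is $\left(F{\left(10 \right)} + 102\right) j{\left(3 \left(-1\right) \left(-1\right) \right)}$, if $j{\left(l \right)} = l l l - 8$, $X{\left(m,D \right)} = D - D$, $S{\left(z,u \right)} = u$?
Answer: $1938$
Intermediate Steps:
$X{\left(m,D \right)} = 0$
$F{\left(I \right)} = 0$ ($F{\left(I \right)} = 0 \sqrt{I} = 0$)
$j{\left(l \right)} = -8 + l^{3}$ ($j{\left(l \right)} = l^{2} l - 8 = l^{3} - 8 = -8 + l^{3}$)
$\left(F{\left(10 \right)} + 102\right) j{\left(3 \left(-1\right) \left(-1\right) \right)} = \left(0 + 102\right) \left(-8 + \left(3 \left(-1\right) \left(-1\right)\right)^{3}\right) = 102 \left(-8 + \left(\left(-3\right) \left(-1\right)\right)^{3}\right) = 102 \left(-8 + 3^{3}\right) = 102 \left(-8 + 27\right) = 102 \cdot 19 = 1938$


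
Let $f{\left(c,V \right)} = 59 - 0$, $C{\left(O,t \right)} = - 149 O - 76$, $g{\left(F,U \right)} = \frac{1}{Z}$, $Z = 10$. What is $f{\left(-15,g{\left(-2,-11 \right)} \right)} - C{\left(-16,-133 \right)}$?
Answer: $-2249$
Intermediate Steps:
$g{\left(F,U \right)} = \frac{1}{10}$
$C{\left(O,t \right)} = -76 - 149 O$ ($C{\left(O,t \right)} = - 149 O - 76 = -76 - 149 O$)
$f{\left(c,V \right)} = 59$ ($f{\left(c,V \right)} = 59 + 0 = 59$)
$f{\left(-15,g{\left(-2,-11 \right)} \right)} - C{\left(-16,-133 \right)} = 59 - \left(-76 - -2384\right) = 59 - \left(-76 + 2384\right) = 59 - 2308 = -2249$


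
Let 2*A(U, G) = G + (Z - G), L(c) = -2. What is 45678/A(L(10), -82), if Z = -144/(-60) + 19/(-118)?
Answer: 53900040/1321 ≈ 40802.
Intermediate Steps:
Z = 1321/590 (Z = -144*(-1/60) + 19*(-1/118) = 12/5 - 19/118 = 1321/590 ≈ 2.2390)
A(U, G) = 1321/1180 (A(U, G) = (G + (1321/590 - G))/2 = (½)*(1321/590) = 1321/1180)
45678/A(L(10), -82) = 45678/(1321/1180) = 45678*(1180/1321) = 53900040/1321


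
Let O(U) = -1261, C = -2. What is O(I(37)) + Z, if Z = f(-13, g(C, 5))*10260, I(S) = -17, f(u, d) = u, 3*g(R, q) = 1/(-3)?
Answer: -134641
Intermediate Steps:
g(R, q) = -1/9 (g(R, q) = (1/3)/(-3) = (1/3)*(-1/3) = -1/9)
Z = -133380 (Z = -13*10260 = -133380)
O(I(37)) + Z = -1261 - 133380 = -134641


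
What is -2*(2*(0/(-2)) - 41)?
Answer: 82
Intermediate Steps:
-2*(2*(0/(-2)) - 41) = -2*(2*(0*(-1/2)) - 41) = -2*(2*0 - 41) = -2*(0 - 41) = -2*(-41) = 82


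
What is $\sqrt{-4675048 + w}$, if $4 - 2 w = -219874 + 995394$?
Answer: $3 i \sqrt{562534} \approx 2250.1 i$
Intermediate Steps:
$w = -387758$ ($w = 2 - \frac{-219874 + 995394}{2} = 2 - 387760 = -387758$)
$\sqrt{-4675048 + w} = \sqrt{-4675048 - 387758} = \sqrt{-5062806} = 3 i \sqrt{562534}$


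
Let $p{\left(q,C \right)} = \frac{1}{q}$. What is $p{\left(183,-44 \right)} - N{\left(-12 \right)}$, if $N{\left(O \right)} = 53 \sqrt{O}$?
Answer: $\frac{1}{183} - 106 i \sqrt{3} \approx 0.0054645 - 183.6 i$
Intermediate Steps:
$p{\left(183,-44 \right)} - N{\left(-12 \right)} = \frac{1}{183} - 53 \sqrt{-12} = \frac{1}{183} - 53 \cdot 2 i \sqrt{3} = \frac{1}{183} - 106 i \sqrt{3}$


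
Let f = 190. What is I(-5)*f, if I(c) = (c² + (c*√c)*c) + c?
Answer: 3800 + 4750*I*√5 ≈ 3800.0 + 10621.0*I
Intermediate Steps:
I(c) = c + c² + c^(5/2) (I(c) = (c² + c^(3/2)*c) + c = (c² + c^(5/2)) + c = c + c² + c^(5/2))
I(-5)*f = (-5 + (-5)² + (-5)^(5/2))*190 = (-5 + 25 + 25*I*√5)*190 = (20 + 25*I*√5)*190 = 3800 + 4750*I*√5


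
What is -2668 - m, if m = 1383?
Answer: -4051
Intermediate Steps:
-2668 - m = -2668 - 1*1383 = -2668 - 1383 = -4051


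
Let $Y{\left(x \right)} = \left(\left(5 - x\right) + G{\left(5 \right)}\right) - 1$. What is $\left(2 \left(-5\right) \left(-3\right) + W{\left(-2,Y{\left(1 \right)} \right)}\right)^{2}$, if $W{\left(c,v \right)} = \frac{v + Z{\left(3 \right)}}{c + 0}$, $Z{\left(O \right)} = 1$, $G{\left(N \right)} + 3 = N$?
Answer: $729$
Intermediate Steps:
$G{\left(N \right)} = -3 + N$
$Y{\left(x \right)} = 6 - x$ ($Y{\left(x \right)} = \left(\left(5 - x\right) + \left(-3 + 5\right)\right) - 1 = \left(\left(5 - x\right) + 2\right) - 1 = \left(7 - x\right) - 1 = 6 - x$)
$W{\left(c,v \right)} = \frac{1 + v}{c}$ ($W{\left(c,v \right)} = \frac{v + 1}{c + 0} = \frac{1 + v}{c}$)
$\left(2 \left(-5\right) \left(-3\right) + W{\left(-2,Y{\left(1 \right)} \right)}\right)^{2} = \left(2 \left(-5\right) \left(-3\right) + \frac{1 + \left(6 - 1\right)}{-2}\right)^{2} = \left(\left(-10\right) \left(-3\right) - \frac{1 + \left(6 - 1\right)}{2}\right)^{2} = \left(30 - \frac{1 + 5}{2}\right)^{2} = \left(30 - 3\right)^{2} = 27^{2} = 729$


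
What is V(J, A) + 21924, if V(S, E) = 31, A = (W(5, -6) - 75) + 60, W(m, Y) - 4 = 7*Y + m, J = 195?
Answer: 21955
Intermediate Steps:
W(m, Y) = 4 + m + 7*Y (W(m, Y) = 4 + (7*Y + m) = 4 + (m + 7*Y) = 4 + m + 7*Y)
A = -48 (A = ((4 + 5 + 7*(-6)) - 75) + 60 = ((4 + 5 - 42) - 75) + 60 = (-33 - 75) + 60 = -108 + 60 = -48)
V(J, A) + 21924 = 31 + 21924 = 21955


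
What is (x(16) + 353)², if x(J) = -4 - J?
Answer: 110889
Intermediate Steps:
(x(16) + 353)² = ((-4 - 1*16) + 353)² = ((-4 - 16) + 353)² = (-20 + 353)² = 333² = 110889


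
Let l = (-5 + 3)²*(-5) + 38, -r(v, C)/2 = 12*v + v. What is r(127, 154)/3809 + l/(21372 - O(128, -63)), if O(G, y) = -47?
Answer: -5435152/6275767 ≈ -0.86605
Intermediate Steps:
r(v, C) = -26*v (r(v, C) = -2*(12*v + v) = -26*v)
l = 18 (l = (-2)²*(-5) + 38 = 4*(-5) + 38 = -20 + 38 = 18)
r(127, 154)/3809 + l/(21372 - O(128, -63)) = -26*127/3809 + 18/(21372 - 1*(-47)) = -3302*1/3809 + 18/(21372 + 47) = -254/293 + 18/21419 = -5435152/6275767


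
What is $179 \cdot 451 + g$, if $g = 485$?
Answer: $81214$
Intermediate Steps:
$179 \cdot 451 + g = 179 \cdot 451 + 485 = 80729 + 485 = 81214$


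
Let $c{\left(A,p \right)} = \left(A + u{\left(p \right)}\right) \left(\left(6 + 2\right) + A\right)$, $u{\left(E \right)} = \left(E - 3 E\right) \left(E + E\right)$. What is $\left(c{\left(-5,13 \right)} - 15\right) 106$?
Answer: $-218148$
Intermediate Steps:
$u{\left(E \right)} = - 4 E^{2}$ ($u{\left(E \right)} = - 2 E 2 E = - 4 E^{2}$)
$c{\left(A,p \right)} = \left(8 + A\right) \left(A - 4 p^{2}\right)$ ($c{\left(A,p \right)} = \left(A - 4 p^{2}\right) \left(\left(6 + 2\right) + A\right) = \left(A - 4 p^{2}\right) \left(8 + A\right) = \left(8 + A\right) \left(A - 4 p^{2}\right)$)
$\left(c{\left(-5,13 \right)} - 15\right) 106 = \left(\left(\left(-5\right)^{2} - 32 \cdot 13^{2} + 8 \left(-5\right) - - 20 \cdot 13^{2}\right) - 15\right) 106 = \left(\left(25 - 5408 - 40 - \left(-20\right) 169\right) - 15\right) 106 = \left(\left(25 - 5408 - 40 + 3380\right) - 15\right) 106 = \left(-2043 - 15\right) 106 = \left(-2058\right) 106 = -218148$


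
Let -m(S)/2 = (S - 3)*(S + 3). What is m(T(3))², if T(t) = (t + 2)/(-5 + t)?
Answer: 121/4 ≈ 30.250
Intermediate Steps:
T(t) = (2 + t)/(-5 + t)
m(S) = -2*(-3 + S)*(3 + S) (m(S) = -2*(S - 3)*(S + 3) = -2*(-3 + S)*(3 + S))
m(T(3))² = (18 - 2*(2 + 3)²/(-5 + 3)²)² = (18 - 2*(5/(-2))²)² = (18 - 2*(-½*5)²)² = (18 - 2*(-5/2)²)² = (18 - 2*25/4)² = (18 - 25/2)² = (11/2)² = 121/4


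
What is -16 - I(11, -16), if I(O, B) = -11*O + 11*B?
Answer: 281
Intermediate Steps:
-16 - I(11, -16) = -16 - (-11*11 + 11*(-16)) = -16 - (-121 - 176) = -16 - 1*(-297) = -16 + 297 = 281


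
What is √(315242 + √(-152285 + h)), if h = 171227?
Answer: √(315242 + √18942) ≈ 561.59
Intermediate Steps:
√(315242 + √(-152285 + h)) = √(315242 + √(-152285 + 171227)) = √(315242 + √18942)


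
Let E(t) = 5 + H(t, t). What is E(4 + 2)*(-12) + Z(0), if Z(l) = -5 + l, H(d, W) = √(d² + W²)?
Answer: -65 - 72*√2 ≈ -166.82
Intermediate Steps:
H(d, W) = √(W² + d²)
E(t) = 5 + √2*√(t²) (E(t) = 5 + √(t² + t²) = 5 + √(2*t²) = 5 + √2*√(t²))
E(4 + 2)*(-12) + Z(0) = (5 + √2*√((4 + 2)²))*(-12) + (-5 + 0) = (5 + √2*√(6²))*(-12) - 5 = (5 + √2*√36)*(-12) - 5 = (5 + √2*6)*(-12) - 5 = (5 + 6*√2)*(-12) - 5 = (-60 - 72*√2) - 5 = -65 - 72*√2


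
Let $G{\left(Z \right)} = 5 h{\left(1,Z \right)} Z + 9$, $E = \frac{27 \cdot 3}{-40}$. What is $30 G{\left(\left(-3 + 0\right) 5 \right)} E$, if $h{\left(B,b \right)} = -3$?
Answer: $- \frac{28431}{2} \approx -14216.0$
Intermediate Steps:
$E = - \frac{81}{40}$ ($E = 81 \left(- \frac{1}{40}\right) = - \frac{81}{40} \approx -2.025$)
$G{\left(Z \right)} = 9 - 15 Z$ ($G{\left(Z \right)} = 5 \left(-3\right) Z + 9 = - 15 Z + 9 = 9 - 15 Z$)
$30 G{\left(\left(-3 + 0\right) 5 \right)} E = 30 \left(9 - 15 \left(-3 + 0\right) 5\right) \left(- \frac{81}{40}\right) = 30 \left(9 - 15 \left(\left(-3\right) 5\right)\right) \left(- \frac{81}{40}\right) = 30 \left(9 - -225\right) \left(- \frac{81}{40}\right) = 30 \left(9 + 225\right) \left(- \frac{81}{40}\right) = 30 \cdot 234 \left(- \frac{81}{40}\right) = 7020 \left(- \frac{81}{40}\right) = - \frac{28431}{2}$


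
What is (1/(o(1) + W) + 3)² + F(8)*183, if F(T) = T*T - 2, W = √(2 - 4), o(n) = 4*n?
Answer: (-158995*I + 90846*√2)/(2*(-7*I + 4*√2)) ≈ 11356.0 - 0.50632*I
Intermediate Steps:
W = I*√2 (W = √(-2) = I*√2 ≈ 1.4142*I)
F(T) = -2 + T² (F(T) = T² - 2 = -2 + T²)
(1/(o(1) + W) + 3)² + F(8)*183 = (1/(4*1 + I*√2) + 3)² + (-2 + 8²)*183 = (1/(4 + I*√2) + 3)² + (-2 + 64)*183 = (3 + 1/(4 + I*√2))² + 62*183 = (3 + 1/(4 + I*√2))² + 11346 = 11346 + (3 + 1/(4 + I*√2))²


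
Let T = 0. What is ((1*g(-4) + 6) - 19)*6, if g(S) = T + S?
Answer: -102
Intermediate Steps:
g(S) = S (g(S) = 0 + S = S)
((1*g(-4) + 6) - 19)*6 = ((1*(-4) + 6) - 19)*6 = ((-4 + 6) - 19)*6 = (2 - 19)*6 = -17*6 = -102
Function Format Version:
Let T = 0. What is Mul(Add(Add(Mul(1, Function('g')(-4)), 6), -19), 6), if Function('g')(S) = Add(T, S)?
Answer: -102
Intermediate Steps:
Function('g')(S) = S (Function('g')(S) = Add(0, S) = S)
Mul(Add(Add(Mul(1, Function('g')(-4)), 6), -19), 6) = Mul(Add(Add(Mul(1, -4), 6), -19), 6) = Mul(Add(Add(-4, 6), -19), 6) = Mul(Add(2, -19), 6) = Mul(-17, 6) = -102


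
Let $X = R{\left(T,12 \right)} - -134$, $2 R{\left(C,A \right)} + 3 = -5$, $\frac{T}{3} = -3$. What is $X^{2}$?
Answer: $16900$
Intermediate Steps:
$T = -9$ ($T = 3 \left(-3\right) = -9$)
$R{\left(C,A \right)} = -4$ ($R{\left(C,A \right)} = - \frac{3}{2} + \frac{1}{2} \left(-5\right) = - \frac{3}{2} - \frac{5}{2} = -4$)
$X = 130$ ($X = -4 - -134 = -4 + 134 = 130$)
$X^{2} = 130^{2} = 16900$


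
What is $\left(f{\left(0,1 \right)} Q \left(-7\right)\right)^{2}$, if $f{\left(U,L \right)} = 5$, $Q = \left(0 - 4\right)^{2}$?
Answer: $313600$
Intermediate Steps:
$Q = 16$ ($Q = \left(-4\right)^{2} = 16$)
$\left(f{\left(0,1 \right)} Q \left(-7\right)\right)^{2} = \left(5 \cdot 16 \left(-7\right)\right)^{2} = \left(80 \left(-7\right)\right)^{2} = \left(-560\right)^{2} = 313600$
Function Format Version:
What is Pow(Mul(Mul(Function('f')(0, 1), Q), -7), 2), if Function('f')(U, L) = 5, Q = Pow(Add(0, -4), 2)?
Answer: 313600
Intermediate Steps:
Q = 16 (Q = Pow(-4, 2) = 16)
Pow(Mul(Mul(Function('f')(0, 1), Q), -7), 2) = Pow(Mul(Mul(5, 16), -7), 2) = Pow(Mul(80, -7), 2) = Pow(-560, 2) = 313600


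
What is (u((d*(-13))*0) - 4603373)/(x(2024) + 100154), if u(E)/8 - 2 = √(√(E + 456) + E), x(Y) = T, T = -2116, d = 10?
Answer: -4603357/98038 + 4*2^(¾)*57^(¼)/49019 ≈ -46.954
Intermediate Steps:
x(Y) = -2116
u(E) = 16 + 8*√(E + √(456 + E)) (u(E) = 16 + 8*√(√(E + 456) + E) = 16 + 8*√(√(456 + E) + E) = 16 + 8*√(E + √(456 + E)))
(u((d*(-13))*0) - 4603373)/(x(2024) + 100154) = ((16 + 8*√((10*(-13))*0 + √(456 + (10*(-13))*0))) - 4603373)/(-2116 + 100154) = ((16 + 8*√(-130*0 + √(456 - 130*0))) - 4603373)/98038 = ((16 + 8*√(0 + √(456 + 0))) - 4603373)*(1/98038) = ((16 + 8*√(0 + √456)) - 4603373)*(1/98038) = ((16 + 8*√(0 + 2*√114)) - 4603373)*(1/98038) = ((16 + 8*√(2*√114)) - 4603373)*(1/98038) = ((16 + 8*(2^(¾)*57^(¼))) - 4603373)*(1/98038) = ((16 + 8*2^(¾)*57^(¼)) - 4603373)*(1/98038) = (-4603357 + 8*2^(¾)*57^(¼))*(1/98038) = -4603357/98038 + 4*2^(¾)*57^(¼)/49019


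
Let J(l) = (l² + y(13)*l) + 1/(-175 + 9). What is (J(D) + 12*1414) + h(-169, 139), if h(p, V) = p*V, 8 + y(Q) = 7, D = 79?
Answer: -59927/166 ≈ -361.01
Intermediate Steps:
y(Q) = -1 (y(Q) = -8 + 7 = -1)
h(p, V) = V*p
J(l) = -1/166 + l² - l (J(l) = (l² - l) + 1/(-175 + 9) = (l² - l) + 1/(-166) = (l² - l) - 1/166 = -1/166 + l² - l)
(J(D) + 12*1414) + h(-169, 139) = ((-1/166 + 79² - 1*79) + 12*1414) + 139*(-169) = ((-1/166 + 6241 - 79) + 16968) - 23491 = (1022891/166 + 16968) - 23491 = 3839579/166 - 23491 = -59927/166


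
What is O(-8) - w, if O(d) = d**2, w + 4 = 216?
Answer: -148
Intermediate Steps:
w = 212 (w = -4 + 216 = 212)
O(-8) - w = (-8)**2 - 1*212 = 64 - 212 = -148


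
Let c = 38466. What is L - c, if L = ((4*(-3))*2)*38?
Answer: -39378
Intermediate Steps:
L = -912 (L = -12*2*38 = -24*38 = -912)
L - c = -912 - 1*38466 = -912 - 38466 = -39378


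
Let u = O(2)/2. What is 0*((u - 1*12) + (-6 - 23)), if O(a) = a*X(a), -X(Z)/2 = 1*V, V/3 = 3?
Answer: 0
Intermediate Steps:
V = 9 (V = 3*3 = 9)
X(Z) = -18 (X(Z) = -2*9 = -18)
O(a) = -18*a (O(a) = a*(-18) = -18*a)
u = -18 (u = -18*2/2 = -36*½ = -18)
0*((u - 1*12) + (-6 - 23)) = 0*((-18 - 1*12) + (-6 - 23)) = 0*((-18 - 12) - 29) = 0*(-30 - 29) = 0*(-59) = 0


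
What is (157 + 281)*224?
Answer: 98112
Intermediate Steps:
(157 + 281)*224 = 438*224 = 98112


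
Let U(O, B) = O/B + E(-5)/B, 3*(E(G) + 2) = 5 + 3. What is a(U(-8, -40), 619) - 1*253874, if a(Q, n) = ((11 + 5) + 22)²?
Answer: -252430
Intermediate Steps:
E(G) = ⅔ (E(G) = -2 + (5 + 3)/3 = -2 + (⅓)*8 = -2 + 8/3 = ⅔)
U(O, B) = 2/(3*B) + O/B (U(O, B) = O/B + 2/(3*B) = 2/(3*B) + O/B)
a(Q, n) = 1444 (a(Q, n) = (16 + 22)² = 38² = 1444)
a(U(-8, -40), 619) - 1*253874 = 1444 - 1*253874 = 1444 - 253874 = -252430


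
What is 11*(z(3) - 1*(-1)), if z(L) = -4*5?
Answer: -209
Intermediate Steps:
z(L) = -20
11*(z(3) - 1*(-1)) = 11*(-20 - 1*(-1)) = 11*(-20 + 1) = 11*(-19) = -209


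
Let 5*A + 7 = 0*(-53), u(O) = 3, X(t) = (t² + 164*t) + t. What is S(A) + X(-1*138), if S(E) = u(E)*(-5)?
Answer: -3741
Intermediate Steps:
X(t) = t² + 165*t
A = -7/5 (A = -7/5 + (0*(-53))/5 = -7/5 + (⅕)*0 = -7/5 + 0 = -7/5 ≈ -1.4000)
S(E) = -15 (S(E) = 3*(-5) = -15)
S(A) + X(-1*138) = -15 + (-1*138)*(165 - 1*138) = -15 - 138*(165 - 138) = -15 - 138*27 = -15 - 3726 = -3741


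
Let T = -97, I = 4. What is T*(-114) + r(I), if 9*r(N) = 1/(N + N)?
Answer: 796177/72 ≈ 11058.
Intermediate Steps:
r(N) = 1/(18*N) (r(N) = 1/(9*(N + N)) = 1/(9*((2*N))) = (1/(2*N))/9 = 1/(18*N))
T*(-114) + r(I) = -97*(-114) + (1/18)/4 = 11058 + (1/18)*(¼) = 11058 + 1/72 = 796177/72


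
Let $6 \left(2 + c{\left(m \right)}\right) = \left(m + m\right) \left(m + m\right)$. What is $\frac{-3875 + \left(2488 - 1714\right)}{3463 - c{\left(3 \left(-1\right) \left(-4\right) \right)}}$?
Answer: $- \frac{3101}{3369} \approx -0.92045$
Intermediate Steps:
$c{\left(m \right)} = -2 + \frac{2 m^{2}}{3}$ ($c{\left(m \right)} = -2 + \frac{\left(m + m\right) \left(m + m\right)}{6} = -2 + \frac{2 m 2 m}{6} = -2 + \frac{4 m^{2}}{6} = -2 + \frac{2 m^{2}}{3}$)
$\frac{-3875 + \left(2488 - 1714\right)}{3463 - c{\left(3 \left(-1\right) \left(-4\right) \right)}} = \frac{-3875 + \left(2488 - 1714\right)}{3463 - \left(-2 + \frac{2 \left(3 \left(-1\right) \left(-4\right)\right)^{2}}{3}\right)} = \frac{-3875 + 774}{3463 - \left(-2 + \frac{2 \left(\left(-3\right) \left(-4\right)\right)^{2}}{3}\right)} = - \frac{3101}{3463 - \left(-2 + \frac{2 \cdot 12^{2}}{3}\right)} = - \frac{3101}{3463 - \left(-2 + \frac{2}{3} \cdot 144\right)} = - \frac{3101}{3463 - \left(-2 + 96\right)} = - \frac{3101}{3463 - 94} = - \frac{3101}{3369}$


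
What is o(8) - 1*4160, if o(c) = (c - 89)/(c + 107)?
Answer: -478481/115 ≈ -4160.7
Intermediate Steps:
o(c) = (-89 + c)/(107 + c)
o(8) - 1*4160 = (-89 + 8)/(107 + 8) - 1*4160 = -81/115 - 4160 = -478481/115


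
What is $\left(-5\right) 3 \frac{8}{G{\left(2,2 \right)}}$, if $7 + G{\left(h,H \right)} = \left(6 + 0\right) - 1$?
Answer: $60$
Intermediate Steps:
$G{\left(h,H \right)} = -2$ ($G{\left(h,H \right)} = -7 + \left(\left(6 + 0\right) - 1\right) = -7 + \left(6 - 1\right) = -7 + 5 = -2$)
$\left(-5\right) 3 \frac{8}{G{\left(2,2 \right)}} = \left(-5\right) 3 \frac{8}{-2} = - 15 \cdot 8 \left(- \frac{1}{2}\right) = \left(-15\right) \left(-4\right) = 60$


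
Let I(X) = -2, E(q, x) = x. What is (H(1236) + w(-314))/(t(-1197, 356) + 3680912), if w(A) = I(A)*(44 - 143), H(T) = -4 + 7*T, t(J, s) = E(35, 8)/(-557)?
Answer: 2463611/1025133988 ≈ 0.0024032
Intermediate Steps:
t(J, s) = -8/557 (t(J, s) = 8/(-557) = 8*(-1/557) = -8/557)
w(A) = 198 (w(A) = -2*(44 - 143) = -2*(-99) = 198)
(H(1236) + w(-314))/(t(-1197, 356) + 3680912) = ((-4 + 7*1236) + 198)/(-8/557 + 3680912) = ((-4 + 8652) + 198)/(2050267976/557) = (8648 + 198)*(557/2050267976) = 8846*(557/2050267976) = 2463611/1025133988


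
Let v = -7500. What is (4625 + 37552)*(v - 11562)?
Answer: -803977974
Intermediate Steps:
(4625 + 37552)*(v - 11562) = (4625 + 37552)*(-7500 - 11562) = 42177*(-19062) = -803977974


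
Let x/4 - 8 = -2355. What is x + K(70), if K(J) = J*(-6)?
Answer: -9808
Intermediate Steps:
K(J) = -6*J
x = -9388 (x = 32 + 4*(-2355) = 32 - 9420 = -9388)
x + K(70) = -9388 - 6*70 = -9388 - 420 = -9808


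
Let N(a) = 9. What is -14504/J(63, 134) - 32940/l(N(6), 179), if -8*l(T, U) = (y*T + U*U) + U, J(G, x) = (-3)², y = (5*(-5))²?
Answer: -12145160/7569 ≈ -1604.6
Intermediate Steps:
y = 625 (y = (-25)² = 625)
J(G, x) = 9
l(T, U) = -625*T/8 - U/8 - U²/8 (l(T, U) = -((625*T + U*U) + U)/8 = -((625*T + U²) + U)/8 = -((U² + 625*T) + U)/8 = -(U + U² + 625*T)/8 = -625*T/8 - U/8 - U²/8)
-14504/J(63, 134) - 32940/l(N(6), 179) = -14504/9 - 32940/(-625/8*9 - ⅛*179 - ⅛*179²) = -14504*⅑ - 32940/(-5625/8 - 179/8 - ⅛*32041) = -14504/9 - 32940/(-5625/8 - 179/8 - 32041/8) = -14504/9 - 32940/(-37845/8) = -14504/9 - 32940*(-8/37845) = -14504/9 + 5856/841 = -12145160/7569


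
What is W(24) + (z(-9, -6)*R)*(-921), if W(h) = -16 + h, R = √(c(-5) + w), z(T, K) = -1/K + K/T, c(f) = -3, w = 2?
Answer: 8 - 1535*I/2 ≈ 8.0 - 767.5*I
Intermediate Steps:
R = I (R = √(-3 + 2) = √(-1) = I ≈ 1.0*I)
W(24) + (z(-9, -6)*R)*(-921) = (-16 + 24) + ((-1/(-6) - 6/(-9))*I)*(-921) = 8 + ((-1*(-⅙) - 6*(-⅑))*I)*(-921) = 8 + ((⅙ + ⅔)*I)*(-921) = 8 + (5*I/6)*(-921) = 8 - 1535*I/2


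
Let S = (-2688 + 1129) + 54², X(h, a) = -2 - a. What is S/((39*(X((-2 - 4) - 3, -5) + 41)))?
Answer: 1357/1716 ≈ 0.79079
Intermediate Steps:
S = 1357 (S = -1559 + 2916 = 1357)
S/((39*(X((-2 - 4) - 3, -5) + 41))) = 1357/((39*((-2 - 1*(-5)) + 41))) = 1357/((39*((-2 + 5) + 41))) = 1357/((39*(3 + 41))) = 1357/((39*44)) = 1357/1716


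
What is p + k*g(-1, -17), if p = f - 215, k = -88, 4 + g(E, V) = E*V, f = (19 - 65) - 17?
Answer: -1422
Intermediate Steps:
f = -63 (f = -46 - 17 = -63)
g(E, V) = -4 + E*V
p = -278 (p = -63 - 215 = -278)
p + k*g(-1, -17) = -278 - 88*(-4 - 1*(-17)) = -278 - 88*(-4 + 17) = -278 - 88*13 = -278 - 1144 = -1422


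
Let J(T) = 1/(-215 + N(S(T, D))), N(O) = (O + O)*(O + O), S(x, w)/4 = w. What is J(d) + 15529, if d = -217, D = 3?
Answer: 5605970/361 ≈ 15529.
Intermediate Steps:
S(x, w) = 4*w
N(O) = 4*O² (N(O) = (2*O)*(2*O) = 4*O²)
J(T) = 1/361 (J(T) = 1/(-215 + 4*(4*3)²) = 1/(-215 + 4*12²) = 1/(-215 + 4*144) = 1/(-215 + 576) = 1/361)
J(d) + 15529 = 1/361 + 15529 = 5605970/361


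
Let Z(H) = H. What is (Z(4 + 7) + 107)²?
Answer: 13924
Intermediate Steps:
(Z(4 + 7) + 107)² = ((4 + 7) + 107)² = (11 + 107)² = 118² = 13924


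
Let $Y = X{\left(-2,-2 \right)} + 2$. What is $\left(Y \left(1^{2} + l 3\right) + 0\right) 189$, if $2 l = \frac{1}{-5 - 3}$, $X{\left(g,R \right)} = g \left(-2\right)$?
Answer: $\frac{7371}{8} \approx 921.38$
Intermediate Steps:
$X{\left(g,R \right)} = - 2 g$
$Y = 6$ ($Y = \left(-2\right) \left(-2\right) + 2 = 4 + 2 = 6$)
$l = - \frac{1}{16}$ ($l = \frac{1}{2 \left(-5 - 3\right)} = \frac{1}{2 \left(-8\right)} = \frac{1}{2} \left(- \frac{1}{8}\right) = - \frac{1}{16} \approx -0.0625$)
$\left(Y \left(1^{2} + l 3\right) + 0\right) 189 = \left(6 \left(1^{2} - \frac{3}{16}\right) + 0\right) 189 = \left(6 \left(1 - \frac{3}{16}\right) + 0\right) 189 = \left(6 \cdot \frac{13}{16} + 0\right) 189 = \left(\frac{39}{8} + 0\right) 189 = \frac{39}{8} \cdot 189 = \frac{7371}{8}$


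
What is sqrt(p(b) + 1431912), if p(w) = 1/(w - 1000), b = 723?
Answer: sqrt(109869175571)/277 ≈ 1196.6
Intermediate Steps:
p(w) = 1/(-1000 + w)
sqrt(p(b) + 1431912) = sqrt(1/(-1000 + 723) + 1431912) = sqrt(1/(-277) + 1431912) = sqrt(-1/277 + 1431912) = sqrt(396639623/277) = sqrt(109869175571)/277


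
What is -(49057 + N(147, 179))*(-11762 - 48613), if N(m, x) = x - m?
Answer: 2963748375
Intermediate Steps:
-(49057 + N(147, 179))*(-11762 - 48613) = -(49057 + (179 - 1*147))*(-11762 - 48613) = -(49057 + (179 - 147))*(-60375) = -(49057 + 32)*(-60375) = -49089*(-60375) = -1*(-2963748375) = 2963748375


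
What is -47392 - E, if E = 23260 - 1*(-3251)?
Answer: -73903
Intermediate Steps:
E = 26511 (E = 23260 + 3251 = 26511)
-47392 - E = -47392 - 1*26511 = -47392 - 26511 = -73903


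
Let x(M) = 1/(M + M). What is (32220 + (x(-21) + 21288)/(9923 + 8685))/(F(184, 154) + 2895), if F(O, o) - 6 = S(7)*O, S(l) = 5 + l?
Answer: 25181984015/3992867424 ≈ 6.3067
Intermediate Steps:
x(M) = 1/(2*M)
F(O, o) = 6 + 12*O (F(O, o) = 6 + (5 + 7)*O = 6 + 12*O)
(32220 + (x(-21) + 21288)/(9923 + 8685))/(F(184, 154) + 2895) = (32220 + ((1/2)/(-21) + 21288)/(9923 + 8685))/((6 + 12*184) + 2895) = (32220 + ((1/2)*(-1/21) + 21288)/18608)/((6 + 2208) + 2895) = (32220 + (-1/42 + 21288)*(1/18608))/(2214 + 2895) = (32220 + (894095/42)*(1/18608))/5109 = (32220 + 894095/781536)*(1/5109) = (25181984015/781536)*(1/5109) = 25181984015/3992867424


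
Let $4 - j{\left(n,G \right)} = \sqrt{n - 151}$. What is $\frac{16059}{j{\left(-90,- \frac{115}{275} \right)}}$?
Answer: $\frac{64236}{257} + \frac{16059 i \sqrt{241}}{257} \approx 249.95 + 970.05 i$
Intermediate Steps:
$j{\left(n,G \right)} = 4 - \sqrt{-151 + n}$ ($j{\left(n,G \right)} = 4 - \sqrt{n - 151} = 4 - \sqrt{-151 + n}$)
$\frac{16059}{j{\left(-90,- \frac{115}{275} \right)}} = \frac{16059}{4 - \sqrt{-151 - 90}} = \frac{16059}{4 - \sqrt{-241}} = \frac{16059}{4 - i \sqrt{241}}$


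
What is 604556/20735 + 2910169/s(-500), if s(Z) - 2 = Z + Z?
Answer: -59739007327/20693530 ≈ -2886.8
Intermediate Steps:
s(Z) = 2 + 2*Z (s(Z) = 2 + (Z + Z) = 2 + 2*Z)
604556/20735 + 2910169/s(-500) = 604556/20735 + 2910169/(2 + 2*(-500)) = 604556*(1/20735) + 2910169/(2 - 1000) = 604556/20735 + 2910169/(-998) = 604556/20735 + 2910169*(-1/998) = 604556/20735 - 2910169/998 = -59739007327/20693530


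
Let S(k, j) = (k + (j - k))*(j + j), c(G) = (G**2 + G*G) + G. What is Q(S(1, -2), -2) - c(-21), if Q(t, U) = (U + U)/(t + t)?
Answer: -3445/4 ≈ -861.25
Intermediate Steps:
c(G) = G + 2*G**2 (c(G) = (G**2 + G**2) + G = 2*G**2 + G = G + 2*G**2)
S(k, j) = 2*j**2 (S(k, j) = j*(2*j) = 2*j**2)
Q(t, U) = U/t (Q(t, U) = (2*U)/((2*t)) = (2*U)*(1/(2*t)) = U/t)
Q(S(1, -2), -2) - c(-21) = -2/(2*(-2)**2) - (-21)*(1 + 2*(-21)) = -2/(2*4) - (-21)*(1 - 42) = -2/8 - (-21)*(-41) = -2*1/8 - 1*861 = -1/4 - 861 = -3445/4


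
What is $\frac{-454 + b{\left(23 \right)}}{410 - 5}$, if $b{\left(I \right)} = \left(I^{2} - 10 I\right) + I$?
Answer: $- \frac{44}{135} \approx -0.32593$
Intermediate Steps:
$b{\left(I \right)} = I^{2} - 9 I$
$\frac{-454 + b{\left(23 \right)}}{410 - 5} = \frac{-454 + 23 \left(-9 + 23\right)}{410 - 5} = \frac{-454 + 23 \cdot 14}{405} = \left(-454 + 322\right) \frac{1}{405} = \left(-132\right) \frac{1}{405} = - \frac{44}{135}$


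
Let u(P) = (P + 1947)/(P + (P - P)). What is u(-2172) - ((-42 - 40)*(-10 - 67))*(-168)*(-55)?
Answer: -42239144565/724 ≈ -5.8341e+7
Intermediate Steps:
u(P) = (1947 + P)/P (u(P) = (1947 + P)/(P + 0) = (1947 + P)/P)
u(-2172) - ((-42 - 40)*(-10 - 67))*(-168)*(-55) = (1947 - 2172)/(-2172) - ((-42 - 40)*(-10 - 67))*(-168)*(-55) = -1/2172*(-225) - -82*(-77)*(-168)*(-55) = 75/724 - 6314*(-168)*(-55) = 75/724 - (-1060752)*(-55) = 75/724 - 1*58341360 = 75/724 - 58341360 = -42239144565/724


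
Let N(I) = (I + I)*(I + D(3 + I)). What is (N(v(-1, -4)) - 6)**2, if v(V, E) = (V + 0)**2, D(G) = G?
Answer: 16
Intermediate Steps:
v(V, E) = V**2
N(I) = 2*I*(3 + 2*I) (N(I) = (I + I)*(I + (3 + I)) = (2*I)*(3 + 2*I) = 2*I*(3 + 2*I))
(N(v(-1, -4)) - 6)**2 = (2*(-1)**2*(3 + 2*(-1)**2) - 6)**2 = (2*1*(3 + 2*1) - 6)**2 = (2*1*(3 + 2) - 6)**2 = (2*1*5 - 6)**2 = (10 - 6)**2 = 4**2 = 16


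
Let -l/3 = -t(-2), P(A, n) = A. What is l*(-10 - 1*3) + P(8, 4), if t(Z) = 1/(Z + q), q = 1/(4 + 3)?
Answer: 29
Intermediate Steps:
q = 1/7 ≈ 0.14286
t(Z) = 1/(1/7 + Z) (t(Z) = 1/(Z + 1/7) = 1/(1/7 + Z))
l = -21/13 (l = -(-3)*7/(1 + 7*(-2)) = -(-3)*7/(1 - 14) = -(-3)*7/(-13) = -(-3)*7*(-1/13) = -(-3)*(-7)/13 = -3*7/13 = -21/13 ≈ -1.6154)
l*(-10 - 1*3) + P(8, 4) = -21*(-10 - 1*3)/13 + 8 = -21*(-10 - 3)/13 + 8 = -21/13*(-13) + 8 = 21 + 8 = 29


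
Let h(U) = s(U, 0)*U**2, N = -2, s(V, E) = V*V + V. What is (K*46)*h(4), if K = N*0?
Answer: 0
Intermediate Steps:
s(V, E) = V + V**2 (s(V, E) = V**2 + V = V + V**2)
h(U) = U**3*(1 + U) (h(U) = (U*(1 + U))*U**2 = U**3*(1 + U))
K = 0 (K = -2*0 = 0)
(K*46)*h(4) = (0*46)*(4**3*(1 + 4)) = 0*(64*5) = 0*320 = 0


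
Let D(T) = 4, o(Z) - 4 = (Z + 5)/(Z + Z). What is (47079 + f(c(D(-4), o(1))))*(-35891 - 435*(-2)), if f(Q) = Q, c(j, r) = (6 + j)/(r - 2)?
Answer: -1648823701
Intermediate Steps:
o(Z) = 4 + (5 + Z)/(2*Z) (o(Z) = 4 + (Z + 5)/(Z + Z) = 4 + (5 + Z)/((2*Z)) = 4 + (5 + Z)*(1/(2*Z)) = 4 + (5 + Z)/(2*Z))
c(j, r) = (6 + j)/(-2 + r)
(47079 + f(c(D(-4), o(1))))*(-35891 - 435*(-2)) = (47079 + (6 + 4)/(-2 + (½)*(5 + 9*1)/1))*(-35891 - 435*(-2)) = (47079 + 10/(-2 + (½)*1*(5 + 9)))*(-35891 + 870) = (47079 + 10/(-2 + (½)*1*14))*(-35021) = (47079 + 10/(-2 + 7))*(-35021) = (47079 + 10/5)*(-35021) = (47079 + (⅕)*10)*(-35021) = (47079 + 2)*(-35021) = 47081*(-35021) = -1648823701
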